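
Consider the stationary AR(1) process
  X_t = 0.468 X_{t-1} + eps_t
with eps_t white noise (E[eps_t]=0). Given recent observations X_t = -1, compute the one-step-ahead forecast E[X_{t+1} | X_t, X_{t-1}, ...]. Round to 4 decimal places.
E[X_{t+1} \mid \mathcal F_t] = -0.4680

For an AR(p) model X_t = c + sum_i phi_i X_{t-i} + eps_t, the
one-step-ahead conditional mean is
  E[X_{t+1} | X_t, ...] = c + sum_i phi_i X_{t+1-i}.
Substitute known values:
  E[X_{t+1} | ...] = (0.468) * (-1)
                   = -0.4680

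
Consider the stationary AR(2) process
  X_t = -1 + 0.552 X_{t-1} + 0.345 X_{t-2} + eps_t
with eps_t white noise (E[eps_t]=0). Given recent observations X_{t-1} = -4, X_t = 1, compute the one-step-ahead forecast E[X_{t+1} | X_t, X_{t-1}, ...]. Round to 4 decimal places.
E[X_{t+1} \mid \mathcal F_t] = -1.8280

For an AR(p) model X_t = c + sum_i phi_i X_{t-i} + eps_t, the
one-step-ahead conditional mean is
  E[X_{t+1} | X_t, ...] = c + sum_i phi_i X_{t+1-i}.
Substitute known values:
  E[X_{t+1} | ...] = -1 + (0.552) * (1) + (0.345) * (-4)
                   = -1.8280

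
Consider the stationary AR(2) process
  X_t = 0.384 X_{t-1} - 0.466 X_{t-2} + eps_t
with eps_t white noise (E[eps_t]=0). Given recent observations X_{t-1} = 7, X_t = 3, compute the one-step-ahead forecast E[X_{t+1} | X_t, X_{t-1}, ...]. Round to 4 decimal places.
E[X_{t+1} \mid \mathcal F_t] = -2.1100

For an AR(p) model X_t = c + sum_i phi_i X_{t-i} + eps_t, the
one-step-ahead conditional mean is
  E[X_{t+1} | X_t, ...] = c + sum_i phi_i X_{t+1-i}.
Substitute known values:
  E[X_{t+1} | ...] = (0.384) * (3) + (-0.466) * (7)
                   = -2.1100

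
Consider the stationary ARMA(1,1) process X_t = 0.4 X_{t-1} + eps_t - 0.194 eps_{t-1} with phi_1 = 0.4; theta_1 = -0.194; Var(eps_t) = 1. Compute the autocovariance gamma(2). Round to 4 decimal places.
\gamma(2) = 0.0905

Multiply the model equation by X_{t-k} and take expectations. With theta_0 = psi_0 = 1 and psi_j the MA(infinity) weights, this gives
  gamma(k) - sum_i phi_i gamma(k-i) = c_k,
  c_k = sigma^2 * sum_{j=k..q} theta_j psi_{j-k}   (c_k = 0 for k > q),
using gamma(-m) = gamma(m).
psi-weights needed (psi_j = theta_j + sum_i phi_i psi_{j-i}):
  psi_1 = theta_1 + phi_1 = -0.194 + (0.4) = 0.206
Right-hand sides:
  c_0 = sigma^2 (1 + theta_1 psi_1) = 1 * (1 + (-0.194)(0.206)) = 1 * 0.960036 = 0.960036
  c_1 = sigma^2 theta_1 = 1 * (-0.194) = -0.194
  c_2 = 0
Equations for k = 0 and k = 1 (AR order 1):
  gamma(0) = phi_1 gamma(1) + c_0
  gamma(1) = phi_1 gamma(0) + c_1
Substituting the second into the first: gamma(0) (1 - phi_1^2) = c_0 + phi_1 c_1, so
  gamma(0) = (c_0 + phi_1 c_1) / (1 - phi_1^2) = (0.960036 + (0.4)(-0.194)) / (1 - (0.4)^2) = 0.882436 / 0.84 = 1.050519.
  gamma(1) = phi_1 gamma(0) + c_1 = (0.4)(1.050519) + (-0.194) = 0.226208.
For k = 2 (> q): gamma(2) = phi_1 gamma(1) = (0.4)(0.226208) = 0.090483.
Therefore gamma(2) = 0.0905 (to 4 decimal places).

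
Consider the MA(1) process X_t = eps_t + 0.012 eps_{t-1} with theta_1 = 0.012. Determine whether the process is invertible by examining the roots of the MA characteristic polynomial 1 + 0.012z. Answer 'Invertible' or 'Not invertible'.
\text{Invertible}

The MA(q) characteristic polynomial is P(z) = 1 + 0.012z.
Invertibility requires all roots to lie outside the unit circle, i.e. |z| > 1 for every root.
This is linear in z: 1 + (0.012) z = 0  =>  z = -1/(0.012) = -83.333333,  |z| = 83.333333.
Moduli of all roots: 83.3333.
All moduli strictly greater than 1? Yes.
Verdict: Invertible.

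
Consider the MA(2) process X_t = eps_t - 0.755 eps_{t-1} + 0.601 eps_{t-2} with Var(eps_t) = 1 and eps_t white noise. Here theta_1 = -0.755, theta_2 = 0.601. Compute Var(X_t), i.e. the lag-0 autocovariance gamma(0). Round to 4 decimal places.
\gamma(0) = 1.9312

For an MA(q) process X_t = eps_t + sum_i theta_i eps_{t-i} with
Var(eps_t) = sigma^2, the variance is
  gamma(0) = sigma^2 * (1 + sum_i theta_i^2).
  sum_i theta_i^2 = (-0.755)^2 + (0.601)^2 = 0.570025 + 0.361201 = 0.931226.
  gamma(0) = 1 * (1 + 0.931226) = 1 * 1.931226 = 1.931226, which rounds to 1.9312.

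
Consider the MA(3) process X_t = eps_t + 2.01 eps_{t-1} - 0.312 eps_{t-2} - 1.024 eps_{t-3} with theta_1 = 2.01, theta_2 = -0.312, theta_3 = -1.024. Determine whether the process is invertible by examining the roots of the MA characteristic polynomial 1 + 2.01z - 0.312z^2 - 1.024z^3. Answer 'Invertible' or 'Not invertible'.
\text{Not invertible}

The MA(q) characteristic polynomial is P(z) = 1 + 2.01z - 0.312z^2 - 1.024z^3.
Invertibility requires all roots to lie outside the unit circle, i.e. |z| > 1 for every root.
Degree 3: look for a simple real root z0 first, then factor out (1 - z/z0) and solve the remaining quadratic.
Testing z0 = -1.25: P(-1.25) = 1 + (2.01)(-1.25) + (-0.312)(-1.25)^2 + (-1.024)(-1.25)^3
  = 1 + (-2.5125) + (-0.4875) + (2) = 0.  So z_0 = -1.25 is a root, |z_0| = 1.25.
Divide out the factor (1 + 0.8 z) = (1 - z/z0) (since 1/z0 = -0.8):
  P(z) = (1 + 0.8 z)(1 + (1.21) z + (-1.28) z^2)
  [check: z-coef 1.21 - (-0.8) = 2.01; z^2-coef -1.28 - (-0.8)(1.21) = -0.312; z^3-coef -(-0.8)(-1.28) = -1.024.]
Remaining roots from the quadratic factor 1 + (1.21) z + (-1.28) z^2:
  Set 1 + (1.21) z + (-1.28) z^2 = 0, i.e. a z^2 + b z + c = 0 with a = -1.28, b = 1.21, c = 1.
  Discriminant D = b^2 - 4ac = (1.21)^2 - 4*(-1.28)*1 = 1.4641 - (-5.12) = 6.5841.
  D >= 0, so the roots are real: z = (-b +/- sqrt(D)) / (2a) = (-1.21 +/- 2.56595) / (-2.56).
    z_1 = (-1.21 + 2.56595) / (-2.56) = -0.5297,   |z_1| = 0.5297.
    z_2 = (-1.21 - 2.56595) / (-2.56) = 1.475,   |z_2| = 1.475.
Moduli of all roots: 1.2500, 0.5297, 1.4750.
All moduli strictly greater than 1? No.
Verdict: Not invertible.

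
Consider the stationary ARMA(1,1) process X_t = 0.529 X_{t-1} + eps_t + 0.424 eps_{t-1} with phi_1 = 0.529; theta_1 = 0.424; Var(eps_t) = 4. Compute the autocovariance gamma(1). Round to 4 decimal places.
\gamma(1) = 6.4805

Multiply the model equation by X_{t-k} and take expectations. With theta_0 = psi_0 = 1 and psi_j the MA(infinity) weights, this gives
  gamma(k) - sum_i phi_i gamma(k-i) = c_k,
  c_k = sigma^2 * sum_{j=k..q} theta_j psi_{j-k}   (c_k = 0 for k > q),
using gamma(-m) = gamma(m).
psi-weights needed (psi_j = theta_j + sum_i phi_i psi_{j-i}):
  psi_1 = theta_1 + phi_1 = 0.424 + (0.529) = 0.953
Right-hand sides:
  c_0 = sigma^2 (1 + theta_1 psi_1) = 4 * (1 + (0.424)(0.953)) = 4 * 1.404072 = 5.616288
  c_1 = sigma^2 theta_1 = 4 * (0.424) = 1.696
  c_2 = 0
Equations for k = 0 and k = 1 (AR order 1):
  gamma(0) = phi_1 gamma(1) + c_0
  gamma(1) = phi_1 gamma(0) + c_1
Substituting the second into the first: gamma(0) (1 - phi_1^2) = c_0 + phi_1 c_1, so
  gamma(0) = (c_0 + phi_1 c_1) / (1 - phi_1^2) = (5.616288 + (0.529)(1.696)) / (1 - (0.529)^2) = 6.513472 / 0.720159 = 9.044492.
  gamma(1) = phi_1 gamma(0) + c_1 = (0.529)(9.044492) + (1.696) = 6.480536.
Therefore gamma(1) = 6.4805 (to 4 decimal places).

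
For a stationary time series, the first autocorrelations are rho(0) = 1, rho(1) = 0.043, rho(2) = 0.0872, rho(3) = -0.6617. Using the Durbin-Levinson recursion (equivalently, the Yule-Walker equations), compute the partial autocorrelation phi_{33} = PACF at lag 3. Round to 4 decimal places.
\phi_{33} = -0.6750

The PACF at lag k is phi_{kk}, the last component of the solution
to the Yule-Walker system G_k phi = r_k where
  (G_k)_{ij} = rho(|i - j|), (r_k)_i = rho(i), i,j = 1..k.
Equivalently, Durbin-Levinson gives phi_{kk} iteratively:
  phi_{11} = rho(1)
  phi_{kk} = [rho(k) - sum_{j=1..k-1} phi_{k-1,j} rho(k-j)]
            / [1 - sum_{j=1..k-1} phi_{k-1,j} rho(j)],
  phi_{k,j} = phi_{k-1,j} - phi_{kk} phi_{k-1,k-j},  j = 1..k-1.
Step k = 1:
  phi_11 = rho(1) = 0.043.
Step k = 2:
  phi_22 = [rho(2) - phi_11 rho(1)] / [1 - phi_11 rho(1)] = [0.0872 - (0.043)(0.043)] / [1 - (0.043)(0.043)]
         = 0.085351 / 0.998151 = 0.085509.
  Update: phi_21 = phi_11 - phi_22 phi_11 = 0.043 - (0.085509)(0.043) = 0.039323.
Step k = 3:
  phi_33 = [rho(3) - phi_21 rho(2) - phi_22 rho(1)] / [1 - phi_21 rho(1) - phi_22 rho(2)]
    numerator   = -0.6617 - (0.039323)(0.0872) - (0.085509)(0.043) = -0.66880587
    denominator = 1 - (0.039323)(0.043) - (0.085509)(0.0872) = 0.99085271
  phi_33 = -0.66880587 / 0.99085271 = -0.675.
Therefore phi_{33} = -0.6750.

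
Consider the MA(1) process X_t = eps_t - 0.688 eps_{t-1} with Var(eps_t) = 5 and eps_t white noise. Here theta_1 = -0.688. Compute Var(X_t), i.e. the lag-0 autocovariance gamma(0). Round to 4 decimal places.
\gamma(0) = 7.3667

For an MA(q) process X_t = eps_t + sum_i theta_i eps_{t-i} with
Var(eps_t) = sigma^2, the variance is
  gamma(0) = sigma^2 * (1 + sum_i theta_i^2).
  sum_i theta_i^2 = (-0.688)^2 = 0.473344.
  gamma(0) = 5 * (1 + 0.473344) = 5 * 1.473344 = 7.36672, which rounds to 7.3667.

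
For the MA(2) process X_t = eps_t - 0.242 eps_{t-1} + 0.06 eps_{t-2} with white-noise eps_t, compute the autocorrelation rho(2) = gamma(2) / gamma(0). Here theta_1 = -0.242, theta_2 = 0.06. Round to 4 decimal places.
\rho(2) = 0.0565

For an MA(q) process with theta_0 = 1, the autocovariance is
  gamma(k) = sigma^2 * sum_{i=0..q-k} theta_i * theta_{i+k},
and rho(k) = gamma(k) / gamma(0). Sigma^2 cancels.
  numerator   = (1)*(0.06) = 0.06.
  denominator = (1)^2 + (-0.242)^2 + (0.06)^2 = 1.062164.
  rho(2) = 0.06 / 1.062164 = 0.0565.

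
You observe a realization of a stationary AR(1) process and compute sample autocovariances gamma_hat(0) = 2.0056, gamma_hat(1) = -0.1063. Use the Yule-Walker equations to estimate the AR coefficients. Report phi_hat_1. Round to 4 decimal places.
\hat\phi_{1} = -0.0530

The Yule-Walker equations for an AR(p) process read, in matrix form,
  Gamma_p phi = r_p,   with   (Gamma_p)_{ij} = gamma(|i - j|),
                       (r_p)_i = gamma(i),   i,j = 1..p.
Substitute the sample gammas (Toeplitz matrix and right-hand side of size 1):
  Gamma_p = [[2.0056]]
  r_p     = [-0.1063]
With p = 1 this is the single equation gamma(0) phi_1 = gamma(1):
  phi_hat_1 = gamma(1) / gamma(0) = -0.1063 / 2.0056 = -0.0530.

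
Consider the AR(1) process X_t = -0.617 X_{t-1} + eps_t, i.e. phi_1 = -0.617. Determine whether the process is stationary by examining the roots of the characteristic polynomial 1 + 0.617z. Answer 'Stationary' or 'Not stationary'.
\text{Stationary}

The AR(p) characteristic polynomial is P(z) = 1 + 0.617z.
Stationarity requires all roots to lie outside the unit circle, i.e. |z| > 1 for every root.
This is linear in z: 1 + (0.617) z = 0  =>  z = -1/(0.617) = -1.620746,  |z| = 1.620746.
Moduli of all roots: 1.6207.
All moduli strictly greater than 1? Yes.
Verdict: Stationary.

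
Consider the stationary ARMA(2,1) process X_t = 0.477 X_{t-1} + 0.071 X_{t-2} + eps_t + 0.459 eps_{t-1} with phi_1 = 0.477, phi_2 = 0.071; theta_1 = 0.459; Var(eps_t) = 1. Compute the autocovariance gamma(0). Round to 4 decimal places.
\gamma(0) = 2.2958

Multiply the model equation by X_{t-k} and take expectations. With theta_0 = psi_0 = 1 and psi_j the MA(infinity) weights, this gives
  gamma(k) - sum_i phi_i gamma(k-i) = c_k,
  c_k = sigma^2 * sum_{j=k..q} theta_j psi_{j-k}   (c_k = 0 for k > q),
using gamma(-m) = gamma(m).
psi-weights needed (psi_j = theta_j + sum_i phi_i psi_{j-i}):
  psi_1 = theta_1 + phi_1 = 0.459 + (0.477) = 0.936
Right-hand sides:
  c_0 = sigma^2 (1 + theta_1 psi_1) = 1 * (1 + (0.459)(0.936)) = 1 * 1.429624 = 1.429624
  c_1 = sigma^2 theta_1 = 1 * (0.459) = 0.459
  c_2 = 0
Equations for k = 0, 1, 2 (AR order 2, c_2 = 0):
  (E0) gamma(0) = phi_1 gamma(1) + phi_2 gamma(2) + c_0
  (E1) gamma(1) = phi_1 gamma(0) + phi_2 gamma(1) + c_1
  (E2) gamma(2) = phi_1 gamma(1) + phi_2 gamma(0)
From (E1): gamma(1) = A gamma(0) + B with
  A = phi_1 / (1 - phi_2) = 0.477 / 0.929 = 0.513455,   B = c_1 / (1 - phi_2) = 0.459 / 0.929 = 0.49408.
Insert (E2) into (E0): gamma(0) (1 - phi_2^2) = phi_1 (1 + phi_2) gamma(1) + c_0.
  phi_1 (1 + phi_2) = (0.477)(1.071) = 0.510867,   1 - phi_2^2 = 0.994959.
Replace gamma(1) by A gamma(0) + B and collect gamma(0):
  gamma(0) [0.994959 - (0.510867)(0.513455)] = (0.510867)(0.49408) + 1.429624
  gamma(0) * 0.732652 = 1.682033
  gamma(0) = 1.682033 / 0.732652 = 2.295816.
Therefore gamma(0) = 2.2958 (to 4 decimal places).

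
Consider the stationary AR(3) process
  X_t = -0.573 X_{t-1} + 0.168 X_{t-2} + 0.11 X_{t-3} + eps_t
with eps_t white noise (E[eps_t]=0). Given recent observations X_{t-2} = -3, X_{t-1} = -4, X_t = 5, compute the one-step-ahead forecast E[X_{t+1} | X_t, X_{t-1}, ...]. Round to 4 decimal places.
E[X_{t+1} \mid \mathcal F_t] = -3.8670

For an AR(p) model X_t = c + sum_i phi_i X_{t-i} + eps_t, the
one-step-ahead conditional mean is
  E[X_{t+1} | X_t, ...] = c + sum_i phi_i X_{t+1-i}.
Substitute known values:
  E[X_{t+1} | ...] = (-0.573) * (5) + (0.168) * (-4) + (0.11) * (-3)
                   = -3.8670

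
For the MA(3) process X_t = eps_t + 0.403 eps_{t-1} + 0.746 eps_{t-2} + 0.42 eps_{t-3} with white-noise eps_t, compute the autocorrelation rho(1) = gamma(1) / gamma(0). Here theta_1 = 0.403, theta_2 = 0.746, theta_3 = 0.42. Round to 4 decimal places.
\rho(1) = 0.5366

For an MA(q) process with theta_0 = 1, the autocovariance is
  gamma(k) = sigma^2 * sum_{i=0..q-k} theta_i * theta_{i+k},
and rho(k) = gamma(k) / gamma(0). Sigma^2 cancels.
  numerator   = (1)*(0.403) + (0.403)*(0.746) + (0.746)*(0.42) = 1.016958.
  denominator = (1)^2 + (0.403)^2 + (0.746)^2 + (0.42)^2 = 1.895325.
  rho(1) = 1.016958 / 1.895325 = 0.5366.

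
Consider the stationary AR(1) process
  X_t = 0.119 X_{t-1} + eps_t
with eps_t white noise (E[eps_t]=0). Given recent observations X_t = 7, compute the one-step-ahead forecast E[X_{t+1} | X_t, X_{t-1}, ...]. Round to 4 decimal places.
E[X_{t+1} \mid \mathcal F_t] = 0.8330

For an AR(p) model X_t = c + sum_i phi_i X_{t-i} + eps_t, the
one-step-ahead conditional mean is
  E[X_{t+1} | X_t, ...] = c + sum_i phi_i X_{t+1-i}.
Substitute known values:
  E[X_{t+1} | ...] = (0.119) * (7)
                   = 0.8330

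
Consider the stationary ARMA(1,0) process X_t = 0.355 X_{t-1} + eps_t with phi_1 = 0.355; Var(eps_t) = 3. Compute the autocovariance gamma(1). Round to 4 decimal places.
\gamma(1) = 1.2186

Multiply the model equation by X_{t-k} and take expectations. With theta_0 = psi_0 = 1 and psi_j the MA(infinity) weights, this gives
  gamma(k) - sum_i phi_i gamma(k-i) = c_k,
  c_k = sigma^2 * sum_{j=k..q} theta_j psi_{j-k}   (c_k = 0 for k > q),
using gamma(-m) = gamma(m).
Pure AR (q = 0): c_0 = sigma^2 = 3, c_k = 0 for k >= 1.
Equations for k = 0 and k = 1 (AR order 1):
  gamma(0) = phi_1 gamma(1) + c_0
  gamma(1) = phi_1 gamma(0) + c_1
Substituting the second into the first: gamma(0) (1 - phi_1^2) = c_0 + phi_1 c_1, so
  gamma(0) = c_0 / (1 - phi_1^2) = 3 / (1 - (0.355)^2) = 3 / 0.873975 = 3.432592.
  gamma(1) = phi_1 gamma(0) = (0.355)(3.432592) = 1.21857.
Therefore gamma(1) = 1.2186 (to 4 decimal places).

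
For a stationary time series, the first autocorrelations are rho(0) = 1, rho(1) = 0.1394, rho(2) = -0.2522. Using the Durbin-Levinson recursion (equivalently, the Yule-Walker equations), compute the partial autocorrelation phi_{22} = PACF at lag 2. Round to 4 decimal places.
\phi_{22} = -0.2770

The PACF at lag k is phi_{kk}, the last component of the solution
to the Yule-Walker system G_k phi = r_k where
  (G_k)_{ij} = rho(|i - j|), (r_k)_i = rho(i), i,j = 1..k.
Equivalently, Durbin-Levinson gives phi_{kk} iteratively:
  phi_{11} = rho(1)
  phi_{kk} = [rho(k) - sum_{j=1..k-1} phi_{k-1,j} rho(k-j)]
            / [1 - sum_{j=1..k-1} phi_{k-1,j} rho(j)],
  phi_{k,j} = phi_{k-1,j} - phi_{kk} phi_{k-1,k-j},  j = 1..k-1.
Step k = 1:
  phi_11 = rho(1) = 0.1394.
Step k = 2:
  phi_22 = [rho(2) - phi_11 rho(1)] / [1 - phi_11 rho(1)] = [-0.2522 - (0.1394)(0.1394)] / [1 - (0.1394)(0.1394)]
         = -0.27163236 / 0.98056764 = -0.277.
Therefore phi_{22} = -0.2770.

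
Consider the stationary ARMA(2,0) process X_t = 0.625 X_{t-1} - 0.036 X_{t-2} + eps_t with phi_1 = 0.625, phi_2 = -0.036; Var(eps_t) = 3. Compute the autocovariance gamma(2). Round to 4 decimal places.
\gamma(2) = 1.6107

Multiply the model equation by X_{t-k} and take expectations. With theta_0 = psi_0 = 1 and psi_j the MA(infinity) weights, this gives
  gamma(k) - sum_i phi_i gamma(k-i) = c_k,
  c_k = sigma^2 * sum_{j=k..q} theta_j psi_{j-k}   (c_k = 0 for k > q),
using gamma(-m) = gamma(m).
Pure AR (q = 0): c_0 = sigma^2 = 3, c_k = 0 for k >= 1.
Equations for k = 0, 1, 2 (AR order 2, c_2 = 0):
  (E0) gamma(0) = phi_1 gamma(1) + phi_2 gamma(2) + c_0
  (E1) gamma(1) = phi_1 gamma(0) + phi_2 gamma(1) + c_1
  (E2) gamma(2) = phi_1 gamma(1) + phi_2 gamma(0)
From (E1): gamma(1) = A gamma(0) + B with
  A = phi_1 / (1 - phi_2) = 0.625 / 1.036 = 0.603282,   B = c_1 / (1 - phi_2) = 0 / 1.036 = 0.
Insert (E2) into (E0): gamma(0) (1 - phi_2^2) = phi_1 (1 + phi_2) gamma(1) + c_0.
  phi_1 (1 + phi_2) = (0.625)(0.964) = 0.6025,   1 - phi_2^2 = 0.998704.
Replace gamma(1) by A gamma(0) + B and collect gamma(0):
  gamma(0) [0.998704 - (0.6025)(0.603282)] = c_0 = 3
  gamma(0) * 0.635227 = 3
  gamma(0) = 3 / 0.635227 = 4.722724.
  gamma(1) = A gamma(0) = (0.603282)(4.722724) = 2.849133.
  gamma(2) = phi_1 gamma(1) + phi_2 gamma(0) = (0.625)(2.849133) + (-0.036)(4.722724) = 1.61069.
Therefore gamma(2) = 1.6107 (to 4 decimal places).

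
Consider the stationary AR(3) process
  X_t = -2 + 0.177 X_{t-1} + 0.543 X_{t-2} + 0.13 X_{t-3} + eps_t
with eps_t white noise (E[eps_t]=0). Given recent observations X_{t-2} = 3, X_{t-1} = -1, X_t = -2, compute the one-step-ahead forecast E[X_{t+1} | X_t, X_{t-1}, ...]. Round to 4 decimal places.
E[X_{t+1} \mid \mathcal F_t] = -2.5070

For an AR(p) model X_t = c + sum_i phi_i X_{t-i} + eps_t, the
one-step-ahead conditional mean is
  E[X_{t+1} | X_t, ...] = c + sum_i phi_i X_{t+1-i}.
Substitute known values:
  E[X_{t+1} | ...] = -2 + (0.177) * (-2) + (0.543) * (-1) + (0.13) * (3)
                   = -2.5070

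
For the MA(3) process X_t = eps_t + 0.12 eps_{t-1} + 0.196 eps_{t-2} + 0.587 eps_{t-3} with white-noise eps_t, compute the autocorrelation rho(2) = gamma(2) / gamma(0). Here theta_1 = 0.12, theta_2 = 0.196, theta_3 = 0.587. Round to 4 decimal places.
\rho(2) = 0.1907

For an MA(q) process with theta_0 = 1, the autocovariance is
  gamma(k) = sigma^2 * sum_{i=0..q-k} theta_i * theta_{i+k},
and rho(k) = gamma(k) / gamma(0). Sigma^2 cancels.
  numerator   = (1)*(0.196) + (0.12)*(0.587) = 0.26644.
  denominator = (1)^2 + (0.12)^2 + (0.196)^2 + (0.587)^2 = 1.397385.
  rho(2) = 0.26644 / 1.397385 = 0.1907.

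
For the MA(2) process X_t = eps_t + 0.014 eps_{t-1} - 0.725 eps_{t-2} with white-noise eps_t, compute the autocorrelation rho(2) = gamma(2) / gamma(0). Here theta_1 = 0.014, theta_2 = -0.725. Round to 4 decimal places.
\rho(2) = -0.4752

For an MA(q) process with theta_0 = 1, the autocovariance is
  gamma(k) = sigma^2 * sum_{i=0..q-k} theta_i * theta_{i+k},
and rho(k) = gamma(k) / gamma(0). Sigma^2 cancels.
  numerator   = (1)*(-0.725) = -0.725.
  denominator = (1)^2 + (0.014)^2 + (-0.725)^2 = 1.525821.
  rho(2) = -0.725 / 1.525821 = -0.4752.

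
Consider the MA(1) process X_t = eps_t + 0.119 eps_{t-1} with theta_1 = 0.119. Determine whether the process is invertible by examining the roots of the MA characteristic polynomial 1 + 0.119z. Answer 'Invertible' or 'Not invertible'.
\text{Invertible}

The MA(q) characteristic polynomial is P(z) = 1 + 0.119z.
Invertibility requires all roots to lie outside the unit circle, i.e. |z| > 1 for every root.
This is linear in z: 1 + (0.119) z = 0  =>  z = -1/(0.119) = -8.403361,  |z| = 8.403361.
Moduli of all roots: 8.4034.
All moduli strictly greater than 1? Yes.
Verdict: Invertible.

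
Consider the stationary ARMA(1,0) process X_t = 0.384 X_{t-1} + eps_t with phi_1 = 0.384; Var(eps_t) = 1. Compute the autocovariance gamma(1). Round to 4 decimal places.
\gamma(1) = 0.4504

Multiply the model equation by X_{t-k} and take expectations. With theta_0 = psi_0 = 1 and psi_j the MA(infinity) weights, this gives
  gamma(k) - sum_i phi_i gamma(k-i) = c_k,
  c_k = sigma^2 * sum_{j=k..q} theta_j psi_{j-k}   (c_k = 0 for k > q),
using gamma(-m) = gamma(m).
Pure AR (q = 0): c_0 = sigma^2 = 1, c_k = 0 for k >= 1.
Equations for k = 0 and k = 1 (AR order 1):
  gamma(0) = phi_1 gamma(1) + c_0
  gamma(1) = phi_1 gamma(0) + c_1
Substituting the second into the first: gamma(0) (1 - phi_1^2) = c_0 + phi_1 c_1, so
  gamma(0) = c_0 / (1 - phi_1^2) = 1 / (1 - (0.384)^2) = 1 / 0.852544 = 1.17296.
  gamma(1) = phi_1 gamma(0) = (0.384)(1.17296) = 0.450417.
Therefore gamma(1) = 0.4504 (to 4 decimal places).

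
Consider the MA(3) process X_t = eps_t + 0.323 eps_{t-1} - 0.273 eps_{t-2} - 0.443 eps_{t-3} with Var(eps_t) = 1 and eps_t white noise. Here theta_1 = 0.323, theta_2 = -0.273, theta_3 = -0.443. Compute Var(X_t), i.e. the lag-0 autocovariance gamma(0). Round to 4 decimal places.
\gamma(0) = 1.3751

For an MA(q) process X_t = eps_t + sum_i theta_i eps_{t-i} with
Var(eps_t) = sigma^2, the variance is
  gamma(0) = sigma^2 * (1 + sum_i theta_i^2).
  sum_i theta_i^2 = (0.323)^2 + (-0.273)^2 + (-0.443)^2 = 0.104329 + 0.074529 + 0.196249 = 0.375107.
  gamma(0) = 1 * (1 + 0.375107) = 1 * 1.375107 = 1.375107, which rounds to 1.3751.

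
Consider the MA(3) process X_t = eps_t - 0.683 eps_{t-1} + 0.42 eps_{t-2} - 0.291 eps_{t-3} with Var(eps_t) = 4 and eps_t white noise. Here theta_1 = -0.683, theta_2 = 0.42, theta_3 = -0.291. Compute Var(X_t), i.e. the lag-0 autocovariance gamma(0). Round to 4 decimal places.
\gamma(0) = 6.9103

For an MA(q) process X_t = eps_t + sum_i theta_i eps_{t-i} with
Var(eps_t) = sigma^2, the variance is
  gamma(0) = sigma^2 * (1 + sum_i theta_i^2).
  sum_i theta_i^2 = (-0.683)^2 + (0.42)^2 + (-0.291)^2 = 0.466489 + 0.1764 + 0.084681 = 0.72757.
  gamma(0) = 4 * (1 + 0.72757) = 4 * 1.72757 = 6.91028, which rounds to 6.9103.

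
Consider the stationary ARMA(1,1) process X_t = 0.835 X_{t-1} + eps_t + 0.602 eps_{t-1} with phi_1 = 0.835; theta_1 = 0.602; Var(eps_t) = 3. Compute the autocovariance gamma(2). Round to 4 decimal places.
\gamma(2) = 17.8652

Multiply the model equation by X_{t-k} and take expectations. With theta_0 = psi_0 = 1 and psi_j the MA(infinity) weights, this gives
  gamma(k) - sum_i phi_i gamma(k-i) = c_k,
  c_k = sigma^2 * sum_{j=k..q} theta_j psi_{j-k}   (c_k = 0 for k > q),
using gamma(-m) = gamma(m).
psi-weights needed (psi_j = theta_j + sum_i phi_i psi_{j-i}):
  psi_1 = theta_1 + phi_1 = 0.602 + (0.835) = 1.437
Right-hand sides:
  c_0 = sigma^2 (1 + theta_1 psi_1) = 3 * (1 + (0.602)(1.437)) = 3 * 1.865074 = 5.595222
  c_1 = sigma^2 theta_1 = 3 * (0.602) = 1.806
  c_2 = 0
Equations for k = 0 and k = 1 (AR order 1):
  gamma(0) = phi_1 gamma(1) + c_0
  gamma(1) = phi_1 gamma(0) + c_1
Substituting the second into the first: gamma(0) (1 - phi_1^2) = c_0 + phi_1 c_1, so
  gamma(0) = (c_0 + phi_1 c_1) / (1 - phi_1^2) = (5.595222 + (0.835)(1.806)) / (1 - (0.835)^2) = 7.103232 / 0.302775 = 23.460431.
  gamma(1) = phi_1 gamma(0) + c_1 = (0.835)(23.460431) + (1.806) = 21.39546.
For k = 2 (> q): gamma(2) = phi_1 gamma(1) = (0.835)(21.39546) = 17.865209.
Therefore gamma(2) = 17.8652 (to 4 decimal places).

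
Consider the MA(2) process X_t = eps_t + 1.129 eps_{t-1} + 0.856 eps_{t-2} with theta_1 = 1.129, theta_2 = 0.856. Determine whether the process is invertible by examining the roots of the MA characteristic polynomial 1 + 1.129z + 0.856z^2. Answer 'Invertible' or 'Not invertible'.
\text{Invertible}

The MA(q) characteristic polynomial is P(z) = 1 + 1.129z + 0.856z^2.
Invertibility requires all roots to lie outside the unit circle, i.e. |z| > 1 for every root.
Set 1 + (1.129) z + (0.856) z^2 = 0, i.e. a z^2 + b z + c = 0 with a = 0.856, b = 1.129, c = 1.
Discriminant D = b^2 - 4ac = (1.129)^2 - 4*(0.856)*1 = 1.274641 - (3.424) = -2.149359.
D < 0, so the roots are the complex-conjugate pair z = (-b +/- i sqrt(-D)) / (2a) = -0.6595 +/- 0.8563i.
For a conjugate pair |z|^2 = z * conj(z) = (product of roots) = c/a = 1/(0.856) = 1.168224, so |z| = sqrt(1.168224) = 1.0808 for both roots.
Moduli of all roots: 1.0808, 1.0808.
All moduli strictly greater than 1? Yes.
Verdict: Invertible.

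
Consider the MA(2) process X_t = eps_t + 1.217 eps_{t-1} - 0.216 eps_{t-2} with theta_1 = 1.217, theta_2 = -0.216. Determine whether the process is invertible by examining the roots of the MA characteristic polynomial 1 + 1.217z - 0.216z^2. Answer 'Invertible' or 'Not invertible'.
\text{Not invertible}

The MA(q) characteristic polynomial is P(z) = 1 + 1.217z - 0.216z^2.
Invertibility requires all roots to lie outside the unit circle, i.e. |z| > 1 for every root.
Set 1 + (1.217) z + (-0.216) z^2 = 0, i.e. a z^2 + b z + c = 0 with a = -0.216, b = 1.217, c = 1.
Discriminant D = b^2 - 4ac = (1.217)^2 - 4*(-0.216)*1 = 1.481089 - (-0.864) = 2.345089.
D >= 0, so the roots are real: z = (-b +/- sqrt(D)) / (2a) = (-1.217 +/- 1.531368) / (-0.432).
  z_1 = (-1.217 + 1.531368) / (-0.432) = -0.7277,   |z_1| = 0.7277.
  z_2 = (-1.217 - 1.531368) / (-0.432) = 6.362,   |z_2| = 6.362.
Moduli of all roots: 0.7277, 6.3620.
All moduli strictly greater than 1? No.
Verdict: Not invertible.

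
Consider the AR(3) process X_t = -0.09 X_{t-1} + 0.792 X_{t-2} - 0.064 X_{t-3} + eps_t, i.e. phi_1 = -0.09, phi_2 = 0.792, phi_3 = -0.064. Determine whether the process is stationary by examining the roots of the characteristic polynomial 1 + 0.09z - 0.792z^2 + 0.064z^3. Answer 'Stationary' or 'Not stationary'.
\text{Stationary}

The AR(p) characteristic polynomial is P(z) = 1 + 0.09z - 0.792z^2 + 0.064z^3.
Stationarity requires all roots to lie outside the unit circle, i.e. |z| > 1 for every root.
Degree 3: look for a simple real root z0 first, then factor out (1 - z/z0) and solve the remaining quadratic.
Testing z0 = 1.25: P(1.25) = 1 + (0.09)(1.25) + (-0.792)(1.25)^2 + (0.064)(1.25)^3
  = 1 + (0.1125) + (-1.2375) + (0.125) = 0.  So z_0 = 1.25 is a root, |z_0| = 1.25.
Divide out the factor (1 - 0.8 z) = (1 - z/z0) (since 1/z0 = 0.8):
  P(z) = (1 - 0.8 z)(1 + (0.89) z + (-0.08) z^2)
  [check: z-coef 0.89 - (0.8) = 0.09; z^2-coef -0.08 - (0.8)(0.89) = -0.792; z^3-coef -(0.8)(-0.08) = 0.064.]
Remaining roots from the quadratic factor 1 + (0.89) z + (-0.08) z^2:
  Set 1 + (0.89) z + (-0.08) z^2 = 0, i.e. a z^2 + b z + c = 0 with a = -0.08, b = 0.89, c = 1.
  Discriminant D = b^2 - 4ac = (0.89)^2 - 4*(-0.08)*1 = 0.7921 - (-0.32) = 1.1121.
  D >= 0, so the roots are real: z = (-b +/- sqrt(D)) / (2a) = (-0.89 +/- 1.054562) / (-0.16).
    z_1 = (-0.89 + 1.054562) / (-0.16) = -1.0285,   |z_1| = 1.0285.
    z_2 = (-0.89 - 1.054562) / (-0.16) = 12.1535,   |z_2| = 12.1535.
Moduli of all roots: 1.2500, 1.0285, 12.1535.
All moduli strictly greater than 1? Yes.
Verdict: Stationary.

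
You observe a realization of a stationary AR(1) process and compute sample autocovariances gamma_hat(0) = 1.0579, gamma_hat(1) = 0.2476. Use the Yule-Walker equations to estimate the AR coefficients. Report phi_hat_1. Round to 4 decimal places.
\hat\phi_{1} = 0.2340

The Yule-Walker equations for an AR(p) process read, in matrix form,
  Gamma_p phi = r_p,   with   (Gamma_p)_{ij} = gamma(|i - j|),
                       (r_p)_i = gamma(i),   i,j = 1..p.
Substitute the sample gammas (Toeplitz matrix and right-hand side of size 1):
  Gamma_p = [[1.0579]]
  r_p     = [0.2476]
With p = 1 this is the single equation gamma(0) phi_1 = gamma(1):
  phi_hat_1 = gamma(1) / gamma(0) = 0.2476 / 1.0579 = 0.2340.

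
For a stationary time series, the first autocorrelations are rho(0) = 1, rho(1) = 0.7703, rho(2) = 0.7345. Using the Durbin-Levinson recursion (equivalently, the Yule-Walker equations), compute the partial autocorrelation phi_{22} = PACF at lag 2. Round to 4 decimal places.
\phi_{22} = 0.3471

The PACF at lag k is phi_{kk}, the last component of the solution
to the Yule-Walker system G_k phi = r_k where
  (G_k)_{ij} = rho(|i - j|), (r_k)_i = rho(i), i,j = 1..k.
Equivalently, Durbin-Levinson gives phi_{kk} iteratively:
  phi_{11} = rho(1)
  phi_{kk} = [rho(k) - sum_{j=1..k-1} phi_{k-1,j} rho(k-j)]
            / [1 - sum_{j=1..k-1} phi_{k-1,j} rho(j)],
  phi_{k,j} = phi_{k-1,j} - phi_{kk} phi_{k-1,k-j},  j = 1..k-1.
Step k = 1:
  phi_11 = rho(1) = 0.7703.
Step k = 2:
  phi_22 = [rho(2) - phi_11 rho(1)] / [1 - phi_11 rho(1)] = [0.7345 - (0.7703)(0.7703)] / [1 - (0.7703)(0.7703)]
         = 0.14113791 / 0.40663791 = 0.3471.
Therefore phi_{22} = 0.3471.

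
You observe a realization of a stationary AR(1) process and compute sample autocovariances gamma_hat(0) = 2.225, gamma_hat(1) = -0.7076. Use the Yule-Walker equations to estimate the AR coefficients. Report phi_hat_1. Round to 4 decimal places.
\hat\phi_{1} = -0.3180

The Yule-Walker equations for an AR(p) process read, in matrix form,
  Gamma_p phi = r_p,   with   (Gamma_p)_{ij} = gamma(|i - j|),
                       (r_p)_i = gamma(i),   i,j = 1..p.
Substitute the sample gammas (Toeplitz matrix and right-hand side of size 1):
  Gamma_p = [[2.225]]
  r_p     = [-0.7076]
With p = 1 this is the single equation gamma(0) phi_1 = gamma(1):
  phi_hat_1 = gamma(1) / gamma(0) = -0.7076 / 2.225 = -0.3180.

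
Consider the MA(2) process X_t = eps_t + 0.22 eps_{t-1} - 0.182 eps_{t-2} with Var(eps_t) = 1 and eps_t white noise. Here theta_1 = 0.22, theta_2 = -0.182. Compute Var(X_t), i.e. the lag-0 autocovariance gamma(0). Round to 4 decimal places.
\gamma(0) = 1.0815

For an MA(q) process X_t = eps_t + sum_i theta_i eps_{t-i} with
Var(eps_t) = sigma^2, the variance is
  gamma(0) = sigma^2 * (1 + sum_i theta_i^2).
  sum_i theta_i^2 = (0.22)^2 + (-0.182)^2 = 0.0484 + 0.033124 = 0.081524.
  gamma(0) = 1 * (1 + 0.081524) = 1 * 1.081524 = 1.081524, which rounds to 1.0815.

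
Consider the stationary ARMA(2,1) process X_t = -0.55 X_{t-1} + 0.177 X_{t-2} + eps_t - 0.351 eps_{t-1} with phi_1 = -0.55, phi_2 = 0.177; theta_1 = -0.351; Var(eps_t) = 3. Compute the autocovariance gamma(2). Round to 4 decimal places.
\gamma(2) = 5.5565

Multiply the model equation by X_{t-k} and take expectations. With theta_0 = psi_0 = 1 and psi_j the MA(infinity) weights, this gives
  gamma(k) - sum_i phi_i gamma(k-i) = c_k,
  c_k = sigma^2 * sum_{j=k..q} theta_j psi_{j-k}   (c_k = 0 for k > q),
using gamma(-m) = gamma(m).
psi-weights needed (psi_j = theta_j + sum_i phi_i psi_{j-i}):
  psi_1 = theta_1 + phi_1 = -0.351 + (-0.55) = -0.901
Right-hand sides:
  c_0 = sigma^2 (1 + theta_1 psi_1) = 3 * (1 + (-0.351)(-0.901)) = 3 * 1.316251 = 3.948753
  c_1 = sigma^2 theta_1 = 3 * (-0.351) = -1.053
  c_2 = 0
Equations for k = 0, 1, 2 (AR order 2, c_2 = 0):
  (E0) gamma(0) = phi_1 gamma(1) + phi_2 gamma(2) + c_0
  (E1) gamma(1) = phi_1 gamma(0) + phi_2 gamma(1) + c_1
  (E2) gamma(2) = phi_1 gamma(1) + phi_2 gamma(0)
From (E1): gamma(1) = A gamma(0) + B with
  A = phi_1 / (1 - phi_2) = -0.55 / 0.823 = -0.668287,   B = c_1 / (1 - phi_2) = -1.053 / 0.823 = -1.279465.
Insert (E2) into (E0): gamma(0) (1 - phi_2^2) = phi_1 (1 + phi_2) gamma(1) + c_0.
  phi_1 (1 + phi_2) = (-0.55)(1.177) = -0.64735,   1 - phi_2^2 = 0.968671.
Replace gamma(1) by A gamma(0) + B and collect gamma(0):
  gamma(0) [0.968671 - (-0.64735)(-0.668287)] = (-0.64735)(-1.279465) + 3.948753
  gamma(0) * 0.536056 = 4.777015
  gamma(0) = 4.777015 / 0.536056 = 8.911417.
  gamma(1) = A gamma(0) + B = (-0.668287)(8.911417) + (-1.279465) = -7.234848.
  gamma(2) = phi_1 gamma(1) + phi_2 gamma(0) = (-0.55)(-7.234848) + (0.177)(8.911417) = 5.556487.
Therefore gamma(2) = 5.5565 (to 4 decimal places).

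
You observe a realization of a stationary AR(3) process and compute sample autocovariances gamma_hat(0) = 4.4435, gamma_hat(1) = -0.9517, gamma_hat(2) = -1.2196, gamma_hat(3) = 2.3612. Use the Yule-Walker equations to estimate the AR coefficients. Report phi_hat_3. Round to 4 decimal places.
\hat\phi_{3} = 0.4500

The Yule-Walker equations for an AR(p) process read, in matrix form,
  Gamma_p phi = r_p,   with   (Gamma_p)_{ij} = gamma(|i - j|),
                       (r_p)_i = gamma(i),   i,j = 1..p.
Substitute the sample gammas (Toeplitz matrix and right-hand side of size 3):
  Gamma_p = [[4.4435, -0.9517, -1.2196], [-0.9517, 4.4435, -0.9517], [-1.2196, -0.9517, 4.4435]]
  r_p     = [-0.9517, -1.2196, 2.3612]
Written out (R1..R3):
  (R1) 4.4435 phi_1 - 0.9517 phi_2 - 1.2196 phi_3 = -0.9517
  (R2) -0.9517 phi_1 + 4.4435 phi_2 - 0.9517 phi_3 = -1.2196
  (R3) -1.2196 phi_1 - 0.9517 phi_2 + 4.4435 phi_3 = 2.3612
Gaussian elimination:
  R2 <- R2 - (-0.9517/4.4435) R1 = R2 - (-0.214178) R1:  4.239667 phi_2 - 1.212912 phi_3 = -1.423433
  R3 <- R3 - (-1.2196/4.4435) R1 = R3 - (-0.274468) R1:  -1.212912 phi_2 + 4.108758 phi_3 = 2.099988
  R3 <- R3 - (-1.212912/4.239667) R2 = R3 - (-0.286087) R2:  3.761761 phi_3 = 1.692763
Back-substitution:
  phi_hat_3 = 1.692763 / 3.761761 = 0.449992
  phi_hat_2 = (-1.423433 - (-1.212912)(0.449992)) / 4.239667 = -0.207005
  phi_hat_1 = (-0.9517 - (-0.9517)(-0.207005) - (-1.2196)(0.449992)) / 4.4435 = -0.135005
So phi_hat = [-0.1350, -0.2070, 0.4500].
Therefore phi_hat_3 = 0.4500.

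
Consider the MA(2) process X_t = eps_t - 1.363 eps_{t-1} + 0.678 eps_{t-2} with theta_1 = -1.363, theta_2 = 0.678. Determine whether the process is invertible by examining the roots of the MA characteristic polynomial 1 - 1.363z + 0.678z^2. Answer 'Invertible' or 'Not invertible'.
\text{Invertible}

The MA(q) characteristic polynomial is P(z) = 1 - 1.363z + 0.678z^2.
Invertibility requires all roots to lie outside the unit circle, i.e. |z| > 1 for every root.
Set 1 + (-1.363) z + (0.678) z^2 = 0, i.e. a z^2 + b z + c = 0 with a = 0.678, b = -1.363, c = 1.
Discriminant D = b^2 - 4ac = (-1.363)^2 - 4*(0.678)*1 = 1.857769 - (2.712) = -0.854231.
D < 0, so the roots are the complex-conjugate pair z = (-b +/- i sqrt(-D)) / (2a) = 1.0052 +/- 0.6816i.
For a conjugate pair |z|^2 = z * conj(z) = (product of roots) = c/a = 1/(0.678) = 1.474926, so |z| = sqrt(1.474926) = 1.2145 for both roots.
Moduli of all roots: 1.2145, 1.2145.
All moduli strictly greater than 1? Yes.
Verdict: Invertible.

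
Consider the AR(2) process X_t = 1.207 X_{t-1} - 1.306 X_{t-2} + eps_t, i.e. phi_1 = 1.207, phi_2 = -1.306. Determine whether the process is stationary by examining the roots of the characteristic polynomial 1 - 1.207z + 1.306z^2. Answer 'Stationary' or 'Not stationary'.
\text{Not stationary}

The AR(p) characteristic polynomial is P(z) = 1 - 1.207z + 1.306z^2.
Stationarity requires all roots to lie outside the unit circle, i.e. |z| > 1 for every root.
Set 1 + (-1.207) z + (1.306) z^2 = 0, i.e. a z^2 + b z + c = 0 with a = 1.306, b = -1.207, c = 1.
Discriminant D = b^2 - 4ac = (-1.207)^2 - 4*(1.306)*1 = 1.456849 - (5.224) = -3.767151.
D < 0, so the roots are the complex-conjugate pair z = (-b +/- i sqrt(-D)) / (2a) = 0.4621 +/- 0.7431i.
For a conjugate pair |z|^2 = z * conj(z) = (product of roots) = c/a = 1/(1.306) = 0.765697, so |z| = sqrt(0.765697) = 0.875 for both roots.
Moduli of all roots: 0.8750, 0.8750.
All moduli strictly greater than 1? No.
Verdict: Not stationary.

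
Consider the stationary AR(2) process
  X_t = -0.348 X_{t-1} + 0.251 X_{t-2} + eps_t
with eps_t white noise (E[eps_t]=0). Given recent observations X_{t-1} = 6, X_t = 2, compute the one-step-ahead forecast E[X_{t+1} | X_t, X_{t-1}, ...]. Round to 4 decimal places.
E[X_{t+1} \mid \mathcal F_t] = 0.8100

For an AR(p) model X_t = c + sum_i phi_i X_{t-i} + eps_t, the
one-step-ahead conditional mean is
  E[X_{t+1} | X_t, ...] = c + sum_i phi_i X_{t+1-i}.
Substitute known values:
  E[X_{t+1} | ...] = (-0.348) * (2) + (0.251) * (6)
                   = 0.8100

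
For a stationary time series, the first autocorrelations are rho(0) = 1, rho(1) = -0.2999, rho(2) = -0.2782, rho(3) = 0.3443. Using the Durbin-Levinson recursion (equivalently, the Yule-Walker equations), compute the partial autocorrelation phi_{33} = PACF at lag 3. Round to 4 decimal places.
\phi_{33} = 0.1390

The PACF at lag k is phi_{kk}, the last component of the solution
to the Yule-Walker system G_k phi = r_k where
  (G_k)_{ij} = rho(|i - j|), (r_k)_i = rho(i), i,j = 1..k.
Equivalently, Durbin-Levinson gives phi_{kk} iteratively:
  phi_{11} = rho(1)
  phi_{kk} = [rho(k) - sum_{j=1..k-1} phi_{k-1,j} rho(k-j)]
            / [1 - sum_{j=1..k-1} phi_{k-1,j} rho(j)],
  phi_{k,j} = phi_{k-1,j} - phi_{kk} phi_{k-1,k-j},  j = 1..k-1.
Step k = 1:
  phi_11 = rho(1) = -0.2999.
Step k = 2:
  phi_22 = [rho(2) - phi_11 rho(1)] / [1 - phi_11 rho(1)] = [-0.2782 - (-0.2999)(-0.2999)] / [1 - (-0.2999)(-0.2999)]
         = -0.36814001 / 0.91005999 = -0.404523.
  Update: phi_21 = phi_11 - phi_22 phi_11 = -0.2999 - (-0.404523)(-0.2999) = -0.421216.
Step k = 3:
  phi_33 = [rho(3) - phi_21 rho(2) - phi_22 rho(1)] / [1 - phi_21 rho(1) - phi_22 rho(2)]
    numerator   = 0.3443 - (-0.421216)(-0.2782) - (-0.404523)(-0.2999) = 0.10580122
    denominator = 1 - (-0.421216)(-0.2999) - (-0.404523)(-0.2782) = 0.76113896
  phi_33 = 0.10580122 / 0.76113896 = 0.139.
Therefore phi_{33} = 0.1390.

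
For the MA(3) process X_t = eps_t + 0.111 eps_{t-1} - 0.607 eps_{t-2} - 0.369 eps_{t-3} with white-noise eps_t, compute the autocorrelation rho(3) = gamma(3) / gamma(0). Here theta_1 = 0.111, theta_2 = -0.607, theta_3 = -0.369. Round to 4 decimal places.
\rho(3) = -0.2433

For an MA(q) process with theta_0 = 1, the autocovariance is
  gamma(k) = sigma^2 * sum_{i=0..q-k} theta_i * theta_{i+k},
and rho(k) = gamma(k) / gamma(0). Sigma^2 cancels.
  numerator   = (1)*(-0.369) = -0.369.
  denominator = (1)^2 + (0.111)^2 + (-0.607)^2 + (-0.369)^2 = 1.516931.
  rho(3) = -0.369 / 1.516931 = -0.2433.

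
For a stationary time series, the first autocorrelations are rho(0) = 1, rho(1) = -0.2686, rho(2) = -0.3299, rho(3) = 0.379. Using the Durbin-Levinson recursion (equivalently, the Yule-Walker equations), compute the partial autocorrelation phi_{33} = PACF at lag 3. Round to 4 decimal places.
\phi_{33} = 0.1799

The PACF at lag k is phi_{kk}, the last component of the solution
to the Yule-Walker system G_k phi = r_k where
  (G_k)_{ij} = rho(|i - j|), (r_k)_i = rho(i), i,j = 1..k.
Equivalently, Durbin-Levinson gives phi_{kk} iteratively:
  phi_{11} = rho(1)
  phi_{kk} = [rho(k) - sum_{j=1..k-1} phi_{k-1,j} rho(k-j)]
            / [1 - sum_{j=1..k-1} phi_{k-1,j} rho(j)],
  phi_{k,j} = phi_{k-1,j} - phi_{kk} phi_{k-1,k-j},  j = 1..k-1.
Step k = 1:
  phi_11 = rho(1) = -0.2686.
Step k = 2:
  phi_22 = [rho(2) - phi_11 rho(1)] / [1 - phi_11 rho(1)] = [-0.3299 - (-0.2686)(-0.2686)] / [1 - (-0.2686)(-0.2686)]
         = -0.40204596 / 0.92785404 = -0.433307.
  Update: phi_21 = phi_11 - phi_22 phi_11 = -0.2686 - (-0.433307)(-0.2686) = -0.384986.
Step k = 3:
  phi_33 = [rho(3) - phi_21 rho(2) - phi_22 rho(1)] / [1 - phi_21 rho(1) - phi_22 rho(2)]
    numerator   = 0.379 - (-0.384986)(-0.3299) - (-0.433307)(-0.2686) = 0.13560665
    denominator = 1 - (-0.384986)(-0.2686) - (-0.433307)(-0.3299) = 0.75364458
  phi_33 = 0.13560665 / 0.75364458 = 0.1799.
Therefore phi_{33} = 0.1799.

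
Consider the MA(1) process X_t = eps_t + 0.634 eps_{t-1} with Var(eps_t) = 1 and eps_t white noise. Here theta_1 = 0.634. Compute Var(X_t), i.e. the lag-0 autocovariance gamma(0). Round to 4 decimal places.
\gamma(0) = 1.4020

For an MA(q) process X_t = eps_t + sum_i theta_i eps_{t-i} with
Var(eps_t) = sigma^2, the variance is
  gamma(0) = sigma^2 * (1 + sum_i theta_i^2).
  sum_i theta_i^2 = (0.634)^2 = 0.401956.
  gamma(0) = 1 * (1 + 0.401956) = 1 * 1.401956 = 1.401956, which rounds to 1.4020.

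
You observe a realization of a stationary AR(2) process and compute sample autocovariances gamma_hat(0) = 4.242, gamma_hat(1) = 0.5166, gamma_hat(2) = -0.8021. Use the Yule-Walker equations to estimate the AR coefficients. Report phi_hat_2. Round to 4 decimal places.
\hat\phi_{2} = -0.2070

The Yule-Walker equations for an AR(p) process read, in matrix form,
  Gamma_p phi = r_p,   with   (Gamma_p)_{ij} = gamma(|i - j|),
                       (r_p)_i = gamma(i),   i,j = 1..p.
Substitute the sample gammas (Toeplitz matrix and right-hand side of size 2):
  Gamma_p = [[4.242, 0.5166], [0.5166, 4.242]]
  r_p     = [0.5166, -0.8021]
Written out:
  4.242 phi_1 + 0.5166 phi_2 = 0.5166
  0.5166 phi_1 + 4.242 phi_2 = -0.8021
Solve by Cramer's rule:
  det = gamma(0)^2 - gamma(1)^2 = (4.242)^2 - (0.5166)^2 = 17.994564 - 0.26687556 = 17.72768844
  phi_hat_1 = [gamma(1) gamma(0) - gamma(1) gamma(2)] / det = [(0.5166)(4.242) - (0.5166)(-0.8021)] / 17.72768844 = 2.60578206 / 17.72768844 = 0.147
  phi_hat_2 = [gamma(0) gamma(2) - gamma(1)^2] / det = [(4.242)(-0.8021) - (0.5166)^2] / 17.72768844 = -3.66938376 / 17.72768844 = -0.207
So phi_hat = [0.1470, -0.2070].
Therefore phi_hat_2 = -0.2070.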